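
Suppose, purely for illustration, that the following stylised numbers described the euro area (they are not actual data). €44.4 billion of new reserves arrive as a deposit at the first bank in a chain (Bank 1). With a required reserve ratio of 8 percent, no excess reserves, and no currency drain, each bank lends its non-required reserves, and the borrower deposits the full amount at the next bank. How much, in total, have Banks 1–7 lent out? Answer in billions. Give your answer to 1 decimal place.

Bank i lends (1 − rr)^i of the original deposit: Bank 1 lends 44.4·0.9200 = 40.8480, Bank 2 lends 44.4·0.9200² ≈ 37.5802, and so on.
Summing a geometric series: total = 44.4·[0.9200·(1 − 0.9200^7) / (1 − 0.9200)] ≈ 225.7635 billion.

€225.8 billion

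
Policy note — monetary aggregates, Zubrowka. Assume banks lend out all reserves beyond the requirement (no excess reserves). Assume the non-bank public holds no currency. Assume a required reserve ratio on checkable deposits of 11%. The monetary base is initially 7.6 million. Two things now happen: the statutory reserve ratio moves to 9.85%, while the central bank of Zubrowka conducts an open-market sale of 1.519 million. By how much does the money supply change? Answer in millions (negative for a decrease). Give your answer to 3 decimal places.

Before: m₁ = 1 / (0.11) ≈ 9.09091, MB₁ = 7.6, so M₁ = 9.09091 × 7.6 ≈ 69.0909 million.
After: m₂ = 1 / (0.0985) ≈ 10.15228, MB₂ = 7.6 − 1.519 = 6.081, so M₂ = 10.15228 × 6.081 ≈ 61.736 million.
ΔM = M₂ − M₁ = 61.736 − 69.0909 = -7.3549 million.

-7.355 million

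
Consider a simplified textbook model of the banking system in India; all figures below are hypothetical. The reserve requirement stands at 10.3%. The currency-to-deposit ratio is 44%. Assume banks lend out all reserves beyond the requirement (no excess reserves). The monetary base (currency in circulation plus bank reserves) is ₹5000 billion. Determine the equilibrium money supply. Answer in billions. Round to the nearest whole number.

₹13260 billion

The money multiplier is m = (1 + c) / (rr + c) = (1 + 0.44) / (0.103 + 0.44) ≈ 2.65193.
So M = m × MB = 2.65193 × 5000 = 13259.65 billion.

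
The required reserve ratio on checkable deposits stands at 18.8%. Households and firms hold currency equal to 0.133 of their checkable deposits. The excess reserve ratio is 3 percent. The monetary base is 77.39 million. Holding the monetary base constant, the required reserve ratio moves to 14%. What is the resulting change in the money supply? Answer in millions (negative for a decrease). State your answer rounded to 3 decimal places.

Initially m₁ = (1 + 0.133) / (0.188 + 0.03 + 0.133) ≈ 3.227920, so M₁ = 3.227920 × 77.39 ≈ 249.8087 million.
After the change m₂ = (1 + 0.133) / (0.14 + 0.03 + 0.133) ≈ 3.739274, so M₂ = 3.739274 × 77.39 ≈ 289.3824 million.
ΔM = M₂ − M₁ = 289.3824 − 249.8087 = 39.5737 million.

39.574 million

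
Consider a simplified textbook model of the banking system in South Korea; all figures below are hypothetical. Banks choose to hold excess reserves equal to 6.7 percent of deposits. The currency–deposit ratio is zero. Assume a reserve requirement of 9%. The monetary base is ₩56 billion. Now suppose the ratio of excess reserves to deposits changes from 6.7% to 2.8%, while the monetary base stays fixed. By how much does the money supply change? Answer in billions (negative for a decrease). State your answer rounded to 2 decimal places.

₩117.89 billion

Initially m₁ = 1 / (0.09 + 0.067) ≈ 6.36943, so M₁ = 6.36943 × 56 ≈ 356.6881 billion.
After the change m₂ = 1 / (0.09 + 0.028) ≈ 8.47458, so M₂ = 8.47458 × 56 ≈ 474.5765 billion.
ΔM = M₂ − M₁ = 474.5765 − 356.6881 = 117.8884 billion.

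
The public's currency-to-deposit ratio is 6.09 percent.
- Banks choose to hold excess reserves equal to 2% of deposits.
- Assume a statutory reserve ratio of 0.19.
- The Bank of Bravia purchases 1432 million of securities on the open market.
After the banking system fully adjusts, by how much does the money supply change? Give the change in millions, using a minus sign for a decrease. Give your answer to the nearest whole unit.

The money multiplier is m = (1 + c) / (rr + e + c) = (1 + 0.0609) / (0.19 + 0.02 + 0.0609) ≈ 3.91621.
The purchase adds 1432 million of base, so ΔM = m × ΔMB = 3.91621 × (+1432) ≈ 5608.0127 million.

5608 million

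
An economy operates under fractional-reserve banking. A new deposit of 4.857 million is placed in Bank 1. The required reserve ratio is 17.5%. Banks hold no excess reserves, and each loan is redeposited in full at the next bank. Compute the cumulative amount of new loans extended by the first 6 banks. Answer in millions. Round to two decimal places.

15.68 million

Bank i lends (1 − rr)^i of the original deposit: Bank 1 lends 4.857·0.8250 ≈ 4.0070, Bank 2 lends 4.857·0.8250² ≈ 3.3058, and so on.
Summing a geometric series: total = 4.857·[0.8250·(1 − 0.8250^6) / (1 − 0.8250)] ≈ 15.6778 million.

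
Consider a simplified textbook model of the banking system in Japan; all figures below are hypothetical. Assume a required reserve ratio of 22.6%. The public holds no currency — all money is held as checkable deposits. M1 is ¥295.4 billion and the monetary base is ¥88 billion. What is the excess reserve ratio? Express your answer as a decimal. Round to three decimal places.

Using m = M/MB = 295.4/88 ≈ 3.356818. Since m = (1 + c)/(c + rr + e), the denominator satisfies c + rr + e = (1 + c)/m = (1 + 0) / 3.356818 ≈ 0.297901.
With c = 0 and rr = 0.226, the excess reserve ratio is 0.297901 − 0 − 0.226 = 0.071901.

0.072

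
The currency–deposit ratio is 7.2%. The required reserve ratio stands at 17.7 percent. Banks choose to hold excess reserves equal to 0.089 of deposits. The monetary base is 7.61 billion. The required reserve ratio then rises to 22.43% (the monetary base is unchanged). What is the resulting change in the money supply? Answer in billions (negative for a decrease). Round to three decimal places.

Initially m₁ = (1 + 0.072) / (0.177 + 0.089 + 0.072) ≈ 3.17160, so M₁ = 3.17160 × 7.61 ≈ 24.1359 billion.
After the change m₂ = (1 + 0.072) / (0.2243 + 0.089 + 0.072) ≈ 2.78225, so M₂ = 2.78225 × 7.61 ≈ 21.1729 billion.
ΔM = M₂ − M₁ = 21.1729 − 24.1359 = -2.963 billion.

-2.963 billion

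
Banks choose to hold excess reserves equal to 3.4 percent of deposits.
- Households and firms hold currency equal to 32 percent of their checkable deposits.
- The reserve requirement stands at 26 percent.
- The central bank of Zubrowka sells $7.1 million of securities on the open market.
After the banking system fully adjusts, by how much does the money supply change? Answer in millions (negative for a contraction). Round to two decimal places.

The money multiplier is m = (1 + c) / (rr + e + c) = (1 + 0.32) / (0.26 + 0.034 + 0.32) ≈ 2.1498.
The sale removes 7.1 million of base, so ΔM = m × ΔMB = 2.1498 × (−7.1) ≈ -15.2636 million.

-15.26 million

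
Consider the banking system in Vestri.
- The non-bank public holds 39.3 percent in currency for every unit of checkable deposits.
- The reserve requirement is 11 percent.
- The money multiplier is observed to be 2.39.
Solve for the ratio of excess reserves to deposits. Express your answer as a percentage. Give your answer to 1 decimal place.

8.0%

Using m = 2.39. Since m = (1 + c)/(c + rr + e), the denominator satisfies c + rr + e = (1 + c)/m = (1 + 0.393) / 2.39 ≈ 0.582845.
With c = 0.393 and rr = 0.11, the ratio of excess reserves to deposits is 0.582845 − 0.393 − 0.11 = 0.079845.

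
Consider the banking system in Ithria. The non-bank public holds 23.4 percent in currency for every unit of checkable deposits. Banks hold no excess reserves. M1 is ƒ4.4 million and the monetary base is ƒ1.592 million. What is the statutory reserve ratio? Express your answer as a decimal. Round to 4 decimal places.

0.2125

Using m = M/MB = 4.4/1.592 ≈ 2.763819. Since m = (1 + c)/(c + rr + e), the denominator satisfies c + rr + e = (1 + c)/m = (1 + 0.234) / 2.763819 ≈ 0.446484.
With c = 0.234 and e = 0, the statutory reserve ratio is 0.446484 − 0.234 − 0 = 0.212484.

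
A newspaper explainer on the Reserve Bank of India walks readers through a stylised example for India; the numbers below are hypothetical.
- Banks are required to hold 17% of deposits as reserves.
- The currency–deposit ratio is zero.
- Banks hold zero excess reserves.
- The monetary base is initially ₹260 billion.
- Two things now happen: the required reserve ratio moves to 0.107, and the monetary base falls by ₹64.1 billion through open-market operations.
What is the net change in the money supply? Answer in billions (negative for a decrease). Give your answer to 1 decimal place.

Before: m₁ = 1 / (0.17) ≈ 5.88235, MB₁ = 260, so M₁ = 5.88235 × 260 = 1529.411 billion.
After: m₂ = 1 / (0.107) ≈ 9.34579, MB₂ = 260 − 64.1 = 195.9, so M₂ = 9.34579 × 195.9 ≈ 1830.8403 billion.
ΔM = M₂ − M₁ = 1830.8403 − 1529.411 = 301.4293 billion.

₹301.4 billion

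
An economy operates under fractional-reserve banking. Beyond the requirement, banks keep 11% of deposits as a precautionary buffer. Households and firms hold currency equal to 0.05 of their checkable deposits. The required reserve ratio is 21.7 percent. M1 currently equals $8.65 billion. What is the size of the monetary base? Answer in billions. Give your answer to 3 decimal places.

$3.106 billion

The money multiplier is m = (1 + c) / (rr + e + c) = (1 + 0.05) / (0.217 + 0.11 + 0.05) ≈ 2.78515.
MB = M / m = 8.65 / 2.78515 ≈ 3.1058 billion.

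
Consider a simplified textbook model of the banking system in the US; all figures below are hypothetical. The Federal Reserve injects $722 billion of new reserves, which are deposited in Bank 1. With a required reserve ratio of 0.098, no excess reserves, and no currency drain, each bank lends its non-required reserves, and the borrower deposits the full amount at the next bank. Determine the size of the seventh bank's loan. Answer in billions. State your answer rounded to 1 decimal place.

Each bank lends a fraction (1 − rr) = 0.9020 of the deposit it receives, so Bank 7 receives 722·0.9020^6 and lends 722·0.9020^7 ≈ 350.7381 billion.

$350.7 billion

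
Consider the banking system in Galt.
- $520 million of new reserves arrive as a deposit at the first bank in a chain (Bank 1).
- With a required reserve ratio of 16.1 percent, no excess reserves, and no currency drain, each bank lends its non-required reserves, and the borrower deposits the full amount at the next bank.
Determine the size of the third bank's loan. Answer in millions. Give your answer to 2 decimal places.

Each bank lends a fraction (1 − rr) = 0.8390 of the deposit it receives, so Bank 3 receives 520·0.8390^2 and lends 520·0.8390^3 ≈ 307.1067 million.

$307.11 million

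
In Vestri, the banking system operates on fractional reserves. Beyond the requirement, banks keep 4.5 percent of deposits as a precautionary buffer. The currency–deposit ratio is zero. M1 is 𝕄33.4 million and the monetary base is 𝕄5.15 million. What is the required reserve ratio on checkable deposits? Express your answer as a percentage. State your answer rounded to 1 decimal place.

10.9%

Using m = M/MB = 33.4/5.15 ≈ 6.485437. Since m = (1 + c)/(c + rr + e), the denominator satisfies c + rr + e = (1 + c)/m = (1 + 0) / 6.485437 ≈ 0.154192.
With c = 0 and e = 0.045, the required reserve ratio on checkable deposits is 0.154192 − 0 − 0.045 = 0.109192.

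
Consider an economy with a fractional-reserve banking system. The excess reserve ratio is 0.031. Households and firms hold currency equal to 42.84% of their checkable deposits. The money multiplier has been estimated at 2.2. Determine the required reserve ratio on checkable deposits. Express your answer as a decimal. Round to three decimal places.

Using m = 2.2. Since m = (1 + c)/(c + rr + e), the denominator satisfies c + rr + e = (1 + c)/m = (1 + 0.4284) / 2.2 ≈ 0.649273.
With c = 0.4284 and e = 0.031, the required reserve ratio on checkable deposits is 0.649273 − 0.4284 − 0.031 = 0.189873.

0.190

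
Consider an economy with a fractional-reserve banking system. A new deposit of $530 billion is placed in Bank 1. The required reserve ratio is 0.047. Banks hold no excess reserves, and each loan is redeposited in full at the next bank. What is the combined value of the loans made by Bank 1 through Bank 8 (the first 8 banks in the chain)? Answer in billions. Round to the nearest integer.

Bank i lends (1 − rr)^i of the original deposit: Bank 1 lends 530·0.9530 = 505.0900, Bank 2 lends 530·0.9530² ≈ 481.3508, and so on.
Summing a geometric series: total = 530·[0.9530·(1 − 0.9530^8) / (1 − 0.9530)] ≈ 3434.9672 billion.

$3435 billion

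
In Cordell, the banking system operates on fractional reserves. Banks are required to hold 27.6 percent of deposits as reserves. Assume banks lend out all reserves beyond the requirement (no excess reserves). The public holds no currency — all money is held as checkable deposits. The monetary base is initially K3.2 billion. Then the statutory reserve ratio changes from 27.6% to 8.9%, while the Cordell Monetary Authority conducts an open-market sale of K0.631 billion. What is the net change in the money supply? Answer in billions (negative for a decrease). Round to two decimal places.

K17.27 billion

Before: m₁ = 1 / (0.276) ≈ 3.6232, MB₁ = 3.2, so M₁ = 3.6232 × 3.2 ≈ 11.5942 billion.
After: m₂ = 1 / (0.089) ≈ 11.2360, MB₂ = 3.2 − 0.631 = 2.569, so M₂ = 11.2360 × 2.569 ≈ 28.8653 billion.
ΔM = M₂ − M₁ = 28.8653 − 11.5942 = 17.2711 billion.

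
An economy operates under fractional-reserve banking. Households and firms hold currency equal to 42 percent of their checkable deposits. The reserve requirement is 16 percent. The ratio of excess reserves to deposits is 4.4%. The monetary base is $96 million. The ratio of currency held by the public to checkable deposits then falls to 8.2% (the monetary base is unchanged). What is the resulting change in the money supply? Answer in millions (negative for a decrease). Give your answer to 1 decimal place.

$144.7 million

Initially m₁ = (1 + 0.42) / (0.16 + 0.044 + 0.42) ≈ 2.2756, so M₁ = 2.2756 × 96 = 218.4576 million.
After the change m₂ = (1 + 0.082) / (0.16 + 0.044 + 0.082) ≈ 3.7832, so M₂ = 3.7832 × 96 = 363.1872 million.
ΔM = M₂ − M₁ = 363.1872 − 218.4576 = 144.7296 million.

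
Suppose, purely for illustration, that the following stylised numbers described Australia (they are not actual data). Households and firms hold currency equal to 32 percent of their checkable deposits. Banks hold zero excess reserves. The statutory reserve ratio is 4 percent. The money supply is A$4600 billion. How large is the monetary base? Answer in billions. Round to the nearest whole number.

A$1255 billion

The money multiplier is m = (1 + c) / (rr + c) = (1 + 0.32) / (0.04 + 0.32) ≈ 3.66667.
MB = M / m = 4600 / 3.66667 ≈ 1254.5443 billion.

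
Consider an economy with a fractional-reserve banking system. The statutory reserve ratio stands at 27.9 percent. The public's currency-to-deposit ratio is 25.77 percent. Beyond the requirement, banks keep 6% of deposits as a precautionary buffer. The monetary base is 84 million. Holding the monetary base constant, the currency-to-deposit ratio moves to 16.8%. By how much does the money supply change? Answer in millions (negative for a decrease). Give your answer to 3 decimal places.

Initially m₁ = (1 + 0.2577) / (0.279 + 0.06 + 0.2577) ≈ 2.107759, so M₁ = 2.107759 × 84 ≈ 177.0518 million.
After the change m₂ = (1 + 0.168) / (0.279 + 0.06 + 0.168) ≈ 2.303748, so M₂ = 2.303748 × 84 ≈ 193.5148 million.
ΔM = M₂ − M₁ = 193.5148 − 177.0518 = 16.463 million.

16.463 million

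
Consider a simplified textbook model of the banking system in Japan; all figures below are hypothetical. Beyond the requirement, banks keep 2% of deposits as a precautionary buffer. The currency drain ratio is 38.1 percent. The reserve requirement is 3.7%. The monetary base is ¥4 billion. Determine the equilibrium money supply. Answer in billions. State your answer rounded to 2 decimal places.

¥12.61 billion

The money multiplier is m = (1 + c) / (rr + e + c) = (1 + 0.381) / (0.037 + 0.02 + 0.381) ≈ 3.1530.
So M = m × MB = 3.1530 × 4 = 12.612 billion.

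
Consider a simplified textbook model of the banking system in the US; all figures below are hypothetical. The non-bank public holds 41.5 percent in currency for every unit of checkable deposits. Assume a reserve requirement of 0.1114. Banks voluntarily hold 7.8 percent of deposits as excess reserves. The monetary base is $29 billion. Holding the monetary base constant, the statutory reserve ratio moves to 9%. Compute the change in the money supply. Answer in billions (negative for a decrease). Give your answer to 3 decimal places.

$2.492 billion

Initially m₁ = (1 + 0.415) / (0.1114 + 0.078 + 0.415) ≈ 2.341165, so M₁ = 2.341165 × 29 ≈ 67.8938 billion.
After the change m₂ = (1 + 0.415) / (0.09 + 0.078 + 0.415) ≈ 2.427101, so M₂ = 2.427101 × 29 ≈ 70.3859 billion.
ΔM = M₂ − M₁ = 70.3859 − 67.8938 = 2.4921 billion.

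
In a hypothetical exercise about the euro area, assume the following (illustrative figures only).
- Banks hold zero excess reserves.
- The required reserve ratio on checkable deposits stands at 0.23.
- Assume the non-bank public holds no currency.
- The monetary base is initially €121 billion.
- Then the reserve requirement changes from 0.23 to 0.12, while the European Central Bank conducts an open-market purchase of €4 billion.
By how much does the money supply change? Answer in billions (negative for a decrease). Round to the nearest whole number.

Before: m₁ = 1 / (0.23) ≈ 4.3478, MB₁ = 121, so M₁ = 4.3478 × 121 = 526.0838 billion.
After: m₂ = 1 / (0.12) ≈ 8.3333, MB₂ = 121 + 4 = 125, so M₂ = 8.3333 × 125 = 1041.6625 billion.
ΔM = M₂ − M₁ = 1041.6625 − 526.0838 = 515.5787 billion.

€516 billion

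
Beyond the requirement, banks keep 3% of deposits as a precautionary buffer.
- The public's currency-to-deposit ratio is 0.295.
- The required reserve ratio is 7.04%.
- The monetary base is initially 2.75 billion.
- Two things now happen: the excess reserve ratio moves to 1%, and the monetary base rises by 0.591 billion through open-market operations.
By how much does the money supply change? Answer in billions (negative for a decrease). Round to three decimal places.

2.519 billion

Before: m₁ = (1 + 0.295) / (0.0704 + 0.03 + 0.295) ≈ 3.27516, MB₁ = 2.75, so M₁ = 3.27516 × 2.75 ≈ 9.0067 billion.
After: m₂ = (1 + 0.295) / (0.0704 + 0.01 + 0.295) ≈ 3.44965, MB₂ = 2.75 + 0.591 = 3.341, so M₂ = 3.44965 × 3.341 ≈ 11.5253 billion.
ΔM = M₂ − M₁ = 11.5253 − 9.0067 = 2.5186 billion.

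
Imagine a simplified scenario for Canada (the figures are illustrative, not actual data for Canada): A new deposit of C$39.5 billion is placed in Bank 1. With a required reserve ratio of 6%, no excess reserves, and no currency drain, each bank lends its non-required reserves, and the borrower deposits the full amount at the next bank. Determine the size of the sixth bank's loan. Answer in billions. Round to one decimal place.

C$27.2 billion

Each bank lends a fraction (1 − rr) = 0.9400 of the deposit it receives, so Bank 6 receives 39.5·0.9400^5 and lends 39.5·0.9400^6 ≈ 27.2499 billion.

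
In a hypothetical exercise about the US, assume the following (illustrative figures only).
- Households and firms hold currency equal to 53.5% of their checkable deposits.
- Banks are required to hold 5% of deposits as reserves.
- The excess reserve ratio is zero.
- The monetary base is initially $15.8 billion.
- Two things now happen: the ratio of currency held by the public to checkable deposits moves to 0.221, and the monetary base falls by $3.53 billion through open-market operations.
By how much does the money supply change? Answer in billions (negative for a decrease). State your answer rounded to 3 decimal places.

$13.825 billion

Before: m₁ = (1 + 0.535) / (0.05 + 0.535) ≈ 2.623932, MB₁ = 15.8, so M₁ = 2.623932 × 15.8 ≈ 41.4581 billion.
After: m₂ = (1 + 0.221) / (0.05 + 0.221) ≈ 4.505535, MB₂ = 15.8 − 3.53 = 12.27, so M₂ = 4.505535 × 12.27 ≈ 55.2829 billion.
ΔM = M₂ − M₁ = 55.2829 − 41.4581 = 13.8248 billion.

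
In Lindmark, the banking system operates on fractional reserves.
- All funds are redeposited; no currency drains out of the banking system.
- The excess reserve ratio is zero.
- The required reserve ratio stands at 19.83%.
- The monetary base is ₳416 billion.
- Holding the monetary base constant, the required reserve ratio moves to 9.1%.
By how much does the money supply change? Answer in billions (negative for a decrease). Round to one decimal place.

₳2473.6 billion

Initially m₁ = 1 / (0.1983) ≈ 5.04286, so M₁ = 5.04286 × 416 ≈ 2097.8298 billion.
After the change m₂ = 1 / (0.091) ≈ 10.98901, so M₂ = 10.98901 × 416 ≈ 4571.4282 billion.
ΔM = M₂ − M₁ = 4571.4282 − 2097.8298 = 2473.5984 billion.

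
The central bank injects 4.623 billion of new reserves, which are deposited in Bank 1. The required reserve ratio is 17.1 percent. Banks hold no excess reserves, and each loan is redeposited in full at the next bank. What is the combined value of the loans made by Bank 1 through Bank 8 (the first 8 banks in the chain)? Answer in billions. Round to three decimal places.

Bank i lends (1 − rr)^i of the original deposit: Bank 1 lends 4.623·0.8290 ≈ 3.8325, Bank 2 lends 4.623·0.8290² ≈ 3.1771, and so on.
Summing a geometric series: total = 4.623·[0.8290·(1 − 0.8290^8) / (1 − 0.8290)] ≈ 17.4127 billion.

17.413 billion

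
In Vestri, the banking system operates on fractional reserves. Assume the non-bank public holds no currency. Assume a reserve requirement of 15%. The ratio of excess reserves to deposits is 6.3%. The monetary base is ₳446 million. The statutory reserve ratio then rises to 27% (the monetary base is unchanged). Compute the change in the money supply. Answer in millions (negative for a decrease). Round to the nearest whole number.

-755 million

Initially m₁ = 1 / (0.15 + 0.063) ≈ 4.6948, so M₁ = 4.6948 × 446 = 2093.8808 million.
After the change m₂ = 1 / (0.27 + 0.063) ≈ 3.0030, so M₂ = 3.0030 × 446 = 1339.338 million.
ΔM = M₂ − M₁ = 1339.338 − 2093.8808 = -754.5428 million.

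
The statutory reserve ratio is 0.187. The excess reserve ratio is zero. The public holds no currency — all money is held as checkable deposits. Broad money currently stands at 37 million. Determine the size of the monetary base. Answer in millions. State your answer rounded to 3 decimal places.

With no currency drain and no excess reserves, the money multiplier is m = 1/rr = 1/0.187 ≈ 5.347594.
The monetary base is MB = M / m = 37 / 5.347594 ≈ 6.919 million.

6.919 million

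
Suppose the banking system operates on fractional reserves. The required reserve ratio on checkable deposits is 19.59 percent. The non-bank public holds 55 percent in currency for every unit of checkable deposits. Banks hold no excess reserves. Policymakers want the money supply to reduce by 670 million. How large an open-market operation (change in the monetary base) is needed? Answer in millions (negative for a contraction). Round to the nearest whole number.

-322 million

The money multiplier is m = (1 + c) / (rr + c) = (1 + 0.55) / (0.1959 + 0.55) ≈ 2.0780.
ΔMB = ΔM / m = (−670) / 2.0780 ≈ -322.4254 million.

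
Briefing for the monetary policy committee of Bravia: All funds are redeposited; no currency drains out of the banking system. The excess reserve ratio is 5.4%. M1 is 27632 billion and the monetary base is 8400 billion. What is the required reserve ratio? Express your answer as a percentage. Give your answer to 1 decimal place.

Using m = M/MB = 27632/8400 ≈ 3.289524. Since m = (1 + c)/(c + rr + e), the denominator satisfies c + rr + e = (1 + c)/m = (1 + 0) / 3.289524 ≈ 0.303995.
With c = 0 and e = 0.054, the required reserve ratio is 0.303995 − 0 − 0.054 = 0.249995.

25.0%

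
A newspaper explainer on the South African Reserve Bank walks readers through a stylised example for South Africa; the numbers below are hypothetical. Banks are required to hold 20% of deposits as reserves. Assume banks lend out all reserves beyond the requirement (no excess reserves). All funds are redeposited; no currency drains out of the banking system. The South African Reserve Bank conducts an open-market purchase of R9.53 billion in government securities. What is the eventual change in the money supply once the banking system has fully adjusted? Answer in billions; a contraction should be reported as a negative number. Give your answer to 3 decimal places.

The simple money multiplier is m = 1/rr = 1/0.2 = 5.
An open-market purchase increases the monetary base by 9.53 billion, so ΔM = m × ΔMB = 5 × 9.53 = 47.65 billion.

R47.650 billion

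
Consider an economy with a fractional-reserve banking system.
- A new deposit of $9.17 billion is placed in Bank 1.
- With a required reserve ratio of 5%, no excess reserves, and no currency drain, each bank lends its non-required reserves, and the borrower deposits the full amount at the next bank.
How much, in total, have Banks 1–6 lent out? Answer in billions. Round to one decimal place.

Bank i lends (1 − rr)^i of the original deposit: Bank 1 lends 9.17·0.9500 = 8.7115, Bank 2 lends 9.17·0.9500² ≈ 8.2759, and so on.
Summing a geometric series: total = 9.17·[0.9500·(1 − 0.9500^6) / (1 − 0.9500)] ≈ 46.1549 billion.

$46.2 billion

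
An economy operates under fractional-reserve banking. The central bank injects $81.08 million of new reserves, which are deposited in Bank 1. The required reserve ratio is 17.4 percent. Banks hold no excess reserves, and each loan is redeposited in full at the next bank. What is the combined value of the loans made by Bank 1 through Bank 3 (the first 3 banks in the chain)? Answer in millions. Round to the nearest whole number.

$168 million

Bank i lends (1 − rr)^i of the original deposit: Bank 1 lends 81.08·0.8260 ≈ 66.9721, Bank 2 lends 81.08·0.8260² ≈ 55.3189, and so on.
Summing a geometric series: total = 81.08·[0.8260·(1 − 0.8260^3) / (1 − 0.8260)] ≈ 167.9845 million.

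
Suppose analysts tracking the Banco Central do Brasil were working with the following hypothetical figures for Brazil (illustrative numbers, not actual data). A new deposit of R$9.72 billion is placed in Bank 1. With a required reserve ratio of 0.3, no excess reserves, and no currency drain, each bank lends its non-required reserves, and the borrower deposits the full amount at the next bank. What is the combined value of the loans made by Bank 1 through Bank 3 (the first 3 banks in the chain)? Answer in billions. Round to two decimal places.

Bank i lends (1 − rr)^i of the original deposit: Bank 1 lends 9.72·0.7000 = 6.8040, Bank 2 lends 9.72·0.7000² = 4.7628, and so on.
Summing a geometric series: total = 9.72·[0.7000·(1 − 0.7000^3) / (1 − 0.7000)] ≈ 14.9008 billion.

R$14.90 billion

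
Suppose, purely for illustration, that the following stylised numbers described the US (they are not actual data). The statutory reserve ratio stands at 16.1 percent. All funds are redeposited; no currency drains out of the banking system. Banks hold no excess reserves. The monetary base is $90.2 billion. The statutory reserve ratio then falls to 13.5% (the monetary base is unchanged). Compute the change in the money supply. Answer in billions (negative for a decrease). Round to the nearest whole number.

Initially m₁ = 1 / (0.161) ≈ 6.2112, so M₁ = 6.2112 × 90.2 ≈ 560.2502 billion.
After the change m₂ = 1 / (0.135) ≈ 7.4074, so M₂ = 7.4074 × 90.2 ≈ 668.1475 billion.
ΔM = M₂ − M₁ = 668.1475 − 560.2502 = 107.8973 billion.

$108 billion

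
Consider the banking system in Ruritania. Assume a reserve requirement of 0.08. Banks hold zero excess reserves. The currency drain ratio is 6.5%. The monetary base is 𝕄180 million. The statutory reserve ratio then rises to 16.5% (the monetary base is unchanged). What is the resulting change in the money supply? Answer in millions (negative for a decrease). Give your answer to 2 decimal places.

-488.59 million

Initially m₁ = (1 + 0.065) / (0.08 + 0.065) ≈ 7.344828, so M₁ = 7.344828 × 180 ≈ 1322.069 million.
After the change m₂ = (1 + 0.065) / (0.165 + 0.065) ≈ 4.630435, so M₂ = 4.630435 × 180 = 833.4783 million.
ΔM = M₂ − M₁ = 833.4783 − 1322.069 = -488.5907 million.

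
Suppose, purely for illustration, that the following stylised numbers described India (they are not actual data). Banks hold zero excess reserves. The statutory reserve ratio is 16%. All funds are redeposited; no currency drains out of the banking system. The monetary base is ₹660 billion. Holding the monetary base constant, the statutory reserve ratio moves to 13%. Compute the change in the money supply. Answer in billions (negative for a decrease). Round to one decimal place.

₹951.9 billion

Initially m₁ = 1 / (0.16) = 6.25, so M₁ = 6.25 × 660 = 4125 billion.
After the change m₂ = 1 / (0.13) ≈ 7.69231, so M₂ = 7.69231 × 660 = 5076.9246 billion.
ΔM = M₂ − M₁ = 5076.9246 − 4125 = 951.9246 billion.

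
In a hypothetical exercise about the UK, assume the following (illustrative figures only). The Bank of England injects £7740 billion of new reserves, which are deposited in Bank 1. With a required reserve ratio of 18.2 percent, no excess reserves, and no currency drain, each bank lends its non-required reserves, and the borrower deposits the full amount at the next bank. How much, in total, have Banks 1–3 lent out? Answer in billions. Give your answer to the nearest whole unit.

Bank i lends (1 − rr)^i of the original deposit: Bank 1 lends 7740·0.8180 = 6331.3200, Bank 2 lends 7740·0.8180² ≈ 5179.0198, and so on.
Summing a geometric series: total = 7740·[0.8180·(1 − 0.8180^3) / (1 − 0.8180)] ≈ 15746.7779 billion.

£15747 billion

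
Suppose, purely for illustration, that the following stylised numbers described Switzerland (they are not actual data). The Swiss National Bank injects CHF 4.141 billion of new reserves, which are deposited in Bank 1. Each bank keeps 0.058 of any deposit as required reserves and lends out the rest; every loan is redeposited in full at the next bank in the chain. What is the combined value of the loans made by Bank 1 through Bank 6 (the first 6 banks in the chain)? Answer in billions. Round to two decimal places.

CHF 20.26 billion

Bank i lends (1 − rr)^i of the original deposit: Bank 1 lends 4.141·0.9420 ≈ 3.9008, Bank 2 lends 4.141·0.9420² ≈ 3.6746, and so on.
Summing a geometric series: total = 4.141·[0.9420·(1 − 0.9420^6) / (1 − 0.9420)] ≈ 20.2625 billion.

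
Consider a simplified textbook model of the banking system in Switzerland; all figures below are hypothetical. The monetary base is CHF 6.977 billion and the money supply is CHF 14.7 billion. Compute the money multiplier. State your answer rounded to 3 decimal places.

2.107

The money multiplier is m = M / MB = 14.7 / 6.977 ≈ 2.10692.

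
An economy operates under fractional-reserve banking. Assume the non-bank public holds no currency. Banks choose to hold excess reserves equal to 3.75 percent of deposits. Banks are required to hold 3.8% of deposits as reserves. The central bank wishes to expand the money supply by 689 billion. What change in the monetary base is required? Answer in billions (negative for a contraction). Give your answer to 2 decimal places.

52.02 billion

The money multiplier is m = 1 / (rr + e) = 1 / (0.038 + 0.0375) ≈ 13.245033.
ΔMB = ΔM / m = (+689) / 13.245033 ≈ 52.0195 billion.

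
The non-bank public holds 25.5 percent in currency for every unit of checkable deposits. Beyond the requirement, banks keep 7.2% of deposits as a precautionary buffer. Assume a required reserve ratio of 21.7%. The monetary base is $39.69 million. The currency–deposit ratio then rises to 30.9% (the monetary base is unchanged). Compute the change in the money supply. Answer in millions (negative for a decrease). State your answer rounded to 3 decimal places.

-4.684 million

Initially m₁ = (1 + 0.255) / (0.217 + 0.072 + 0.255) ≈ 2.306985, so M₁ = 2.306985 × 39.69 ≈ 91.5642 million.
After the change m₂ = (1 + 0.309) / (0.217 + 0.072 + 0.309) ≈ 2.188963, so M₂ = 2.188963 × 39.69 ≈ 86.8799 million.
ΔM = M₂ − M₁ = 86.8799 − 91.5642 = -4.6843 million.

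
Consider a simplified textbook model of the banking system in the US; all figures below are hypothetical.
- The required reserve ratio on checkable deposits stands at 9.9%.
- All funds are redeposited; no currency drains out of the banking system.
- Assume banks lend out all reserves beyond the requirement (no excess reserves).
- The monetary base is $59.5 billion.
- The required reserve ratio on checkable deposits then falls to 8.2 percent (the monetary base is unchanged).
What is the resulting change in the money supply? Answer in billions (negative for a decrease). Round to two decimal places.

Initially m₁ = 1 / (0.099) ≈ 10.10101, so M₁ = 10.10101 × 59.5 ≈ 601.0101 billion.
After the change m₂ = 1 / (0.082) ≈ 12.19512, so M₂ = 12.19512 × 59.5 ≈ 725.6096 billion.
ΔM = M₂ − M₁ = 725.6096 − 601.0101 = 124.5995 billion.

$124.60 billion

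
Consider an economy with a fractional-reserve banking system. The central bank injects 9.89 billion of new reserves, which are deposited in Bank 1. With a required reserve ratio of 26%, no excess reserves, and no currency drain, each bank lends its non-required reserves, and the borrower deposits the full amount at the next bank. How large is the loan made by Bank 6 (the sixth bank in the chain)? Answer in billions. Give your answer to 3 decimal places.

1.624 billion

Each bank lends a fraction (1 − rr) = 0.7400 of the deposit it receives, so Bank 6 receives 9.89·0.7400^5 and lends 9.89·0.7400^6 ≈ 1.6240 billion.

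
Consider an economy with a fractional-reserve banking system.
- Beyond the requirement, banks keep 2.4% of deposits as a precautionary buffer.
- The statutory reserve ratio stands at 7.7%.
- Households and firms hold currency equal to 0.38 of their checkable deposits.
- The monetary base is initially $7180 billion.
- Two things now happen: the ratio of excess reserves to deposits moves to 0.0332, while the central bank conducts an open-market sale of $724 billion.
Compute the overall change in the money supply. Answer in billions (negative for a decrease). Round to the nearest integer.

Before: m₁ = (1 + 0.38) / (0.077 + 0.024 + 0.38) ≈ 2.86902, MB₁ = 7180, so M₁ = 2.86902 × 7180 = 20599.5636 billion.
After: m₂ = (1 + 0.38) / (0.077 + 0.0332 + 0.38) ≈ 2.81518, MB₂ = 7180 − 724 = 6456, so M₂ = 2.81518 × 6456 ≈ 18174.8021 billion.
ΔM = M₂ − M₁ = 18174.8021 − 20599.5636 = -2424.7615 billion.

-2425 billion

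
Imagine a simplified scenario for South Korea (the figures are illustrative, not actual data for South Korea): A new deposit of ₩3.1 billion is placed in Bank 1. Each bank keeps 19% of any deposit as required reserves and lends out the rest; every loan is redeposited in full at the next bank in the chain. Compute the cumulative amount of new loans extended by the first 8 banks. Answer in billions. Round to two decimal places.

₩10.77 billion

Bank i lends (1 − rr)^i of the original deposit: Bank 1 lends 3.1·0.8100 = 2.5110, Bank 2 lends 3.1·0.8100² ≈ 2.0339, and so on.
Summing a geometric series: total = 3.1·[0.8100·(1 − 0.8100^8) / (1 − 0.8100)] ≈ 10.7669 billion.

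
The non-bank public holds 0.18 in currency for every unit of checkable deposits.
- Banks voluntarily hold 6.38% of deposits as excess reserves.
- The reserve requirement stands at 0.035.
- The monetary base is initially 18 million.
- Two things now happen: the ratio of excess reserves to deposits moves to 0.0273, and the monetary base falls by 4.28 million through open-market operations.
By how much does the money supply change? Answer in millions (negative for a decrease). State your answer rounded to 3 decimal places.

Before: m₁ = (1 + 0.18) / (0.035 + 0.0638 + 0.18) ≈ 4.232425, MB₁ = 18, so M₁ = 4.232425 × 18 ≈ 76.1837 million.
After: m₂ = (1 + 0.18) / (0.035 + 0.0273 + 0.18) ≈ 4.869996, MB₂ = 18 − 4.28 = 13.72, so M₂ = 4.869996 × 13.72 ≈ 66.8163 million.
ΔM = M₂ − M₁ = 66.8163 − 76.1837 = -9.3674 million.

-9.367 million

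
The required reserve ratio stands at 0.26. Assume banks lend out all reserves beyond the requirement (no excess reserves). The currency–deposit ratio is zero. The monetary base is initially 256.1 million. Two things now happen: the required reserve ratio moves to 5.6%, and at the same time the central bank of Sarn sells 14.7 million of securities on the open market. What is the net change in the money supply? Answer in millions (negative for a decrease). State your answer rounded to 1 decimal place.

Before: m₁ = 1 / (0.26) ≈ 3.84615, MB₁ = 256.1, so M₁ = 3.84615 × 256.1 ≈ 984.999 million.
After: m₂ = 1 / (0.056) ≈ 17.85714, MB₂ = 256.1 − 14.7 = 241.4, so M₂ = 17.85714 × 241.4 ≈ 4310.7136 million.
ΔM = M₂ − M₁ = 4310.7136 − 984.999 = 3325.7146 million.

3325.7 million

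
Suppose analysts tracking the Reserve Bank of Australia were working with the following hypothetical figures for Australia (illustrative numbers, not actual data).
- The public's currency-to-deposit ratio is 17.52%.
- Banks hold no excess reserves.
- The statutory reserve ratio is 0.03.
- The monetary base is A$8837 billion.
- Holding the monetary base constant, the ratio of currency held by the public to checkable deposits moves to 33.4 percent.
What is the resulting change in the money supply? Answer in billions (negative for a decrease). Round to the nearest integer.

Initially m₁ = (1 + 0.1752) / (0.03 + 0.1752) ≈ 5.72710, so M₁ = 5.72710 × 8837 = 50610.3827 billion.
After the change m₂ = (1 + 0.334) / (0.03 + 0.334) ≈ 3.66484, so M₂ = 3.66484 × 8837 ≈ 32386.1911 billion.
ΔM = M₂ − M₁ = 32386.1911 − 50610.3827 = -18224.1916 billion.

-18224 billion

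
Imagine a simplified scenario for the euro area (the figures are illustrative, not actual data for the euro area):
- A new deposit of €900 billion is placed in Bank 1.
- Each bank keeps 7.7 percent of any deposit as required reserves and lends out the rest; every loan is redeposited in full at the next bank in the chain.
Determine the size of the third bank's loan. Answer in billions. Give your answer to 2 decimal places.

€707.70 billion

Each bank lends a fraction (1 − rr) = 0.9230 of the deposit it receives, so Bank 3 receives 900·0.9230^2 and lends 900·0.9230^3 ≈ 707.6974 billion.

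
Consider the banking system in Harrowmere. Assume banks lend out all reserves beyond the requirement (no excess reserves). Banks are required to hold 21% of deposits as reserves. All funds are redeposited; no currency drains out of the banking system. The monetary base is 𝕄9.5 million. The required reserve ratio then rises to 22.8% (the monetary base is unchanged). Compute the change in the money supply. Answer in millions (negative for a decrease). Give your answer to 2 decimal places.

-3.57 million

Initially m₁ = 1 / (0.21) ≈ 4.7619, so M₁ = 4.7619 × 9.5 ≈ 45.2381 million.
After the change m₂ = 1 / (0.228) ≈ 4.3860, so M₂ = 4.3860 × 9.5 = 41.667 million.
ΔM = M₂ − M₁ = 41.667 − 45.2381 = -3.5711 million.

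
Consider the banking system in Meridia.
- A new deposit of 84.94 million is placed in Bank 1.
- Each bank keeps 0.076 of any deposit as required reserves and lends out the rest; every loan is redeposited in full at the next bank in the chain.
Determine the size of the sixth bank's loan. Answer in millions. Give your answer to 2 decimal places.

Each bank lends a fraction (1 − rr) = 0.9240 of the deposit it receives, so Bank 6 receives 84.94·0.9240^5 and lends 84.94·0.9240^6 ≈ 52.8621 million.

52.86 million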